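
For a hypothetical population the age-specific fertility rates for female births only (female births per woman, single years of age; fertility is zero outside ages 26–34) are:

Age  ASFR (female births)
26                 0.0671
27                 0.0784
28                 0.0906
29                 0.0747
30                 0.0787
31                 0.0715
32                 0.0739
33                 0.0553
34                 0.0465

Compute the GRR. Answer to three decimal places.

0.637

Sum of female ASFRs = 0.0671 + 0.0784 + 0.0906 + 0.0747 + 0.0787 + 0.0715 + 0.0739 + 0.0553 + 0.0465 = 0.6367
GRR = 0.6367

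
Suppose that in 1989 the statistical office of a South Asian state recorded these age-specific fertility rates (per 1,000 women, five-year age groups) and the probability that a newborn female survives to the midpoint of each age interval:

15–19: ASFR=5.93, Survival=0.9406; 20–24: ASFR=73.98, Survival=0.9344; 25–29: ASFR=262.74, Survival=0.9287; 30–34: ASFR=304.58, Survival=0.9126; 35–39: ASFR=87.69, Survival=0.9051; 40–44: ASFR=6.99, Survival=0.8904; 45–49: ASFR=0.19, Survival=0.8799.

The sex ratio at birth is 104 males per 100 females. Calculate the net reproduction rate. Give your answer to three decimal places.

Proportion female at birth = 100 / (100 + 104) = 0.49020.
Survival-weighted fertility by age (5·fₓ·Sₓ):
  15–19: 5 × 5.93/1000 × 0.9406 = 0.02789
  20–24: 5 × 73.98/1000 × 0.9344 = 0.34563
  25–29: 5 × 262.74/1000 × 0.9287 = 1.22003
  30–34: 5 × 304.58/1000 × 0.9126 = 1.38980
  35–39: 5 × 87.69/1000 × 0.9051 = 0.39684
  40–44: 5 × 6.99/1000 × 0.8904 = 0.03112
  45–49: 5 × 0.19/1000 × 0.8799 = 0.00084
Sum = 3.41215
NRR = 0.49020 × 3.41215 = 1.67264

1.673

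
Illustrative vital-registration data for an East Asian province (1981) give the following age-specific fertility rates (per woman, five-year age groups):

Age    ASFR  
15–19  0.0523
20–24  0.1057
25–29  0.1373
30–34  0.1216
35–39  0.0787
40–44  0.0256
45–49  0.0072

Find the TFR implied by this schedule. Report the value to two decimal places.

Sum of ASFRs = 0.0523 + 0.1057 + 0.1373 + 0.1216 + 0.0787 + 0.0256 + 0.0072 = 0.5284
TFR = 5 × 0.5284 = 2.642

2.64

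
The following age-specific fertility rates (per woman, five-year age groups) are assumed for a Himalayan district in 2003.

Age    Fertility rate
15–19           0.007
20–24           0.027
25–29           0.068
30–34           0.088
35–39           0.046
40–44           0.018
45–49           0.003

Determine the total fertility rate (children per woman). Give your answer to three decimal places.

Sum of ASFRs = 0.007 + 0.027 + 0.068 + 0.088 + 0.046 + 0.018 + 0.003 = 0.257
TFR = 5 × 0.257 = 1.285

1.285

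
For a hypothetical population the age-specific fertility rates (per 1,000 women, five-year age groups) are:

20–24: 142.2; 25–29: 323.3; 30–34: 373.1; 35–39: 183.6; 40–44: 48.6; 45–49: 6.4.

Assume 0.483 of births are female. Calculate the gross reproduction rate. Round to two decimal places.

Proportion female at birth = 0.483.
Sum of ASFRs = 142.2 + 323.3 + 373.1 + 183.6 + 48.6 + 6.4 = 1077.2
TFR = 5 × 1077.2 / 1000 = 5.386
GRR = 0.483 × 5.386 = 2.60144

2.60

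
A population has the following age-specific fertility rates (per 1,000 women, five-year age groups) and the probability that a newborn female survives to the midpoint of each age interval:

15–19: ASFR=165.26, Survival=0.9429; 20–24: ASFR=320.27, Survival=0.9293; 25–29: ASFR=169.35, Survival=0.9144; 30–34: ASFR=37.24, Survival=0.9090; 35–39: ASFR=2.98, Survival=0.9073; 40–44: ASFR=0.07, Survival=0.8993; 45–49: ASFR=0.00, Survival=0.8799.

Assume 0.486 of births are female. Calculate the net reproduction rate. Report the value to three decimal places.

1.567

Proportion female at birth = 0.486.
Survival-weighted fertility by age (5·fₓ·Sₓ):
  15–19: 5 × 165.26/1000 × 0.9429 = 0.77912
  20–24: 5 × 320.27/1000 × 0.9293 = 1.48813
  25–29: 5 × 169.35/1000 × 0.9144 = 0.77427
  30–34: 5 × 37.24/1000 × 0.9090 = 0.16926
  35–39: 5 × 2.98/1000 × 0.9073 = 0.01352
  40–44: 5 × 0.07/1000 × 0.8993 = 0.00031
  45–49: 5 × 0.00/1000 × 0.8799 = 0.00000
Sum = 3.22461
NRR = 0.486 × 3.22461 = 1.56716
With NRR above 1 the population is above replacement fertility.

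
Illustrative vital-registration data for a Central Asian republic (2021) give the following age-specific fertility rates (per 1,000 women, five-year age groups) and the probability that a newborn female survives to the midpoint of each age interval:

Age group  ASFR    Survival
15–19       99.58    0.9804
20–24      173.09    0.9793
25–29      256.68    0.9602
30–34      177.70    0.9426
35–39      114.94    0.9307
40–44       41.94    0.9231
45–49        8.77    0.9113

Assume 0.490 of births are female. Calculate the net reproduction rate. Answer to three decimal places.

2.045

Proportion female at birth = 0.490.
Each age group contributes 5 × ASFR × survival:
  15–19: 5 × 99.58/1000 × 0.9804 = 0.48814
  20–24: 5 × 173.09/1000 × 0.9793 = 0.84754
  25–29: 5 × 256.68/1000 × 0.9602 = 1.23232
  30–34: 5 × 177.70/1000 × 0.9426 = 0.83750
  35–39: 5 × 114.94/1000 × 0.9307 = 0.53487
  40–44: 5 × 41.94/1000 × 0.9231 = 0.19357
  45–49: 5 × 8.77/1000 × 0.9113 = 0.03996
Sum = 4.17390
NRR = 0.490 × 4.17390 = 2.04521
With NRR above 1 the population is above replacement fertility.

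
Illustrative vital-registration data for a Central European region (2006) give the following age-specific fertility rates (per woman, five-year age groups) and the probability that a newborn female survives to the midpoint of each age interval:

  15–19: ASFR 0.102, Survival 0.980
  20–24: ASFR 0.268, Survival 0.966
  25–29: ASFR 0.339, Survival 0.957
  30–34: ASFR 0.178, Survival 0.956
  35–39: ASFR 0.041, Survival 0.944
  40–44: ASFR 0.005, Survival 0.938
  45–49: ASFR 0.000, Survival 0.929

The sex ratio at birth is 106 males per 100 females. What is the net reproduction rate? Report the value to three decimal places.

2.177

Proportion female at birth = 100 / (100 + 106) = 0.48544.
Weighting each age-specific rate by interval width and survival:
  15–19: 5 × 0.102 × 0.980 = 0.49980
  20–24: 5 × 0.268 × 0.966 = 1.29444
  25–29: 5 × 0.339 × 0.957 = 1.62212
  30–34: 5 × 0.178 × 0.956 = 0.85084
  35–39: 5 × 0.041 × 0.944 = 0.19352
  40–44: 5 × 0.005 × 0.938 = 0.02345
  45–49: 5 × 0.000 × 0.929 = 0.00000
Sum = 4.48417
NRR = 0.48544 × 4.48417 = 2.17680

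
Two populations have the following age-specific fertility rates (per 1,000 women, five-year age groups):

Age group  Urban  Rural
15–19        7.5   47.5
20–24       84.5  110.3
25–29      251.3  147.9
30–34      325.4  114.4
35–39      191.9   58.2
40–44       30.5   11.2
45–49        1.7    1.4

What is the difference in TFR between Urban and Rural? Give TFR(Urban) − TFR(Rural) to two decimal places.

2.01

Urban:
  Sum of ASFRs = 7.5 + 84.5 + 251.3 + 325.4 + 191.9 + 30.5 + 1.7 = 892.8
  TFR = 5 × 892.8 / 1000 = 4.464
Rural:
  Sum of ASFRs = 47.5 + 110.3 + 147.9 + 114.4 + 58.2 + 11.2 + 1.4 = 490.9
  TFR = 5 × 490.9 / 1000 = 2.4545
Difference = 4.464 − 2.4545 = 2.0095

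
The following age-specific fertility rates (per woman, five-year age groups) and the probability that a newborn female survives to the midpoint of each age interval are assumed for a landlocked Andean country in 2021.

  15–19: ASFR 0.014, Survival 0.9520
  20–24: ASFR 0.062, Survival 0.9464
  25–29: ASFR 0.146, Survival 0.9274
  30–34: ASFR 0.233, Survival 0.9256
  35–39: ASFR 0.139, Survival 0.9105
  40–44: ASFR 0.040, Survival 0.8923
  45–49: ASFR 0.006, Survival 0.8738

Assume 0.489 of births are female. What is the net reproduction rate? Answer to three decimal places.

1.444

Proportion female at birth = 0.489.
Per-age-group product (5 × ASFR × survival probability):
  15–19: 5 × 0.014 × 0.9520 = 0.06664
  20–24: 5 × 0.062 × 0.9464 = 0.29338
  25–29: 5 × 0.146 × 0.9274 = 0.67700
  30–34: 5 × 0.233 × 0.9256 = 1.07832
  35–39: 5 × 0.139 × 0.9105 = 0.63280
  40–44: 5 × 0.040 × 0.8923 = 0.17846
  45–49: 5 × 0.006 × 0.8738 = 0.02621
Sum = 2.95281
NRR = 0.489 × 2.95281 = 1.44392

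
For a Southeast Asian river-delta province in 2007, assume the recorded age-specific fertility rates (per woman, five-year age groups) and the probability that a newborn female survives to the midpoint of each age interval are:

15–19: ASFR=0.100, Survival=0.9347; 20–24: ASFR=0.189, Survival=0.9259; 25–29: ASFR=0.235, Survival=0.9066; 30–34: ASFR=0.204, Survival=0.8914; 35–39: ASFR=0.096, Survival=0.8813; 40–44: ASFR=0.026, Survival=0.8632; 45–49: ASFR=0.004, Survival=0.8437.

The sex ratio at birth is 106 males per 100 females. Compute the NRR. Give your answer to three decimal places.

Proportion female at birth = 100 / (100 + 106) = 0.48544.
Per-age-group product (5 × ASFR × survival probability):
  15–19: 5 × 0.100 × 0.9347 = 0.46735
  20–24: 5 × 0.189 × 0.9259 = 0.87498
  25–29: 5 × 0.235 × 0.9066 = 1.06526
  30–34: 5 × 0.204 × 0.8914 = 0.90923
  35–39: 5 × 0.096 × 0.8813 = 0.42302
  40–44: 5 × 0.026 × 0.8632 = 0.11222
  45–49: 5 × 0.004 × 0.8437 = 0.01687
Sum = 3.86893
NRR = 0.48544 × 3.86893 = 1.87813
With NRR above 1 the population is above replacement fertility.

1.878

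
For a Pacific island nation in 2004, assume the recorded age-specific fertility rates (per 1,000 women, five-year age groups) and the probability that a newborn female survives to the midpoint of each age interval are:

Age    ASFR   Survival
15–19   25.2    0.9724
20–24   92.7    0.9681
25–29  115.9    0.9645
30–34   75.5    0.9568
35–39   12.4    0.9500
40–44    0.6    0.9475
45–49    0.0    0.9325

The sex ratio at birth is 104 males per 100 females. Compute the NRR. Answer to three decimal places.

0.761

Proportion female at birth = 100 / (100 + 104) = 0.49020.
Survival-weighted fertility by age (5·fₓ·Sₓ):
  15–19: 5 × 25.2/1000 × 0.9724 = 0.12252
  20–24: 5 × 92.7/1000 × 0.9681 = 0.44871
  25–29: 5 × 115.9/1000 × 0.9645 = 0.55893
  30–34: 5 × 75.5/1000 × 0.9568 = 0.36119
  35–39: 5 × 12.4/1000 × 0.9500 = 0.05890
  40–44: 5 × 0.6/1000 × 0.9475 = 0.00284
  45–49: 5 × 0.0/1000 × 0.9325 = 0.00000
Sum = 1.55309
NRR = 0.49020 × 1.55309 = 0.76132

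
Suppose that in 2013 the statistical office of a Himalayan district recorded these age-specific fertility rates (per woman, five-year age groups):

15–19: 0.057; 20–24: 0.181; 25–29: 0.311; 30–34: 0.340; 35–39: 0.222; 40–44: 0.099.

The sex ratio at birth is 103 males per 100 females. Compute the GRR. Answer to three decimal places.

2.980

Proportion female at birth = 100 / (100 + 103) = 0.49261.
Sum of ASFRs = 0.057 + 0.181 + 0.311 + 0.340 + 0.222 + 0.099 = 1.210
TFR = 5 × 1.210 = 6.05
GRR = 0.49261 × 6.05 = 2.98029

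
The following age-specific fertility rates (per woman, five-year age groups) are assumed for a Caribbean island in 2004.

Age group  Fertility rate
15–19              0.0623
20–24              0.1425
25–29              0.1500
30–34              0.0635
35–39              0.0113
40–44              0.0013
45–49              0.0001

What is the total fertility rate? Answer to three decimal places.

Sum of ASFRs = 0.0623 + 0.1425 + 0.1500 + 0.0635 + 0.0113 + 0.0013 + 0.0001 = 0.4310
TFR = 5 × 0.4310 = 2.155

2.155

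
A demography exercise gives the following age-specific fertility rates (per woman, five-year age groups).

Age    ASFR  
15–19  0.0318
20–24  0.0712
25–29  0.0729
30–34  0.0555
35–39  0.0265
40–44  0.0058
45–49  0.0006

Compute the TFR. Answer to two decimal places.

1.32

Sum of ASFRs = 0.0318 + 0.0712 + 0.0729 + 0.0555 + 0.0265 + 0.0058 + 0.0006 = 0.2643
TFR = 5 × 0.2643 = 1.3215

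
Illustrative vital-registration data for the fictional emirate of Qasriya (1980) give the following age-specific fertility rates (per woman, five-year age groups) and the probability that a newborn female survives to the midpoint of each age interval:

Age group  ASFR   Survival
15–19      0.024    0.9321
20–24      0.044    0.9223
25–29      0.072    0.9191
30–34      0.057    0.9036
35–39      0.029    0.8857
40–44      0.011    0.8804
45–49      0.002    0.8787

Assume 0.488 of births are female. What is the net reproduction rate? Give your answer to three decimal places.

Proportion female at birth = 0.488.
Per-age-group product (5 × ASFR × survival probability):
  15–19: 5 × 0.024 × 0.9321 = 0.11185
  20–24: 5 × 0.044 × 0.9223 = 0.20291
  25–29: 5 × 0.072 × 0.9191 = 0.33088
  30–34: 5 × 0.057 × 0.9036 = 0.25753
  35–39: 5 × 0.029 × 0.8857 = 0.12843
  40–44: 5 × 0.011 × 0.8804 = 0.04842
  45–49: 5 × 0.002 × 0.8787 = 0.00879
Sum = 1.08881
NRR = 0.488 × 1.08881 = 0.53134
An NRR under 1 implies long-run decline under these rates.

0.531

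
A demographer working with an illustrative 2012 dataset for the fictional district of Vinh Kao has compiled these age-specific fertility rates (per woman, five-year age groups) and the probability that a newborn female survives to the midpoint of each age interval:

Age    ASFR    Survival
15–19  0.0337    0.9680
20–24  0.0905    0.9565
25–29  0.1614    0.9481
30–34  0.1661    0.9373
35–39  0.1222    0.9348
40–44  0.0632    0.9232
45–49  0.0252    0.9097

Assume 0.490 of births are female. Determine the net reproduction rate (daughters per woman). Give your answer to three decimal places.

Proportion female at birth = 0.490.
Per-age-group product (5 × ASFR × survival probability):
  15–19: 5 × 0.0337 × 0.9680 = 0.16311
  20–24: 5 × 0.0905 × 0.9565 = 0.43282
  25–29: 5 × 0.1614 × 0.9481 = 0.76512
  30–34: 5 × 0.1661 × 0.9373 = 0.77843
  35–39: 5 × 0.1222 × 0.9348 = 0.57116
  40–44: 5 × 0.0632 × 0.9232 = 0.29173
  45–49: 5 × 0.0252 × 0.9097 = 0.11462
Sum = 3.11699
NRR = 0.490 × 3.11699 = 1.52733
NRR > 1, so each generation more than replaces itself.

1.527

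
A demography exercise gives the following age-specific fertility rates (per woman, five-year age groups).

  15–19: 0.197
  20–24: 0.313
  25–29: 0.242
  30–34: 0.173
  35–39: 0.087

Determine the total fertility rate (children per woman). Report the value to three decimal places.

Sum of ASFRs = 0.197 + 0.313 + 0.242 + 0.173 + 0.087 = 1.012
TFR = 5 × 1.012 = 5.06

5.060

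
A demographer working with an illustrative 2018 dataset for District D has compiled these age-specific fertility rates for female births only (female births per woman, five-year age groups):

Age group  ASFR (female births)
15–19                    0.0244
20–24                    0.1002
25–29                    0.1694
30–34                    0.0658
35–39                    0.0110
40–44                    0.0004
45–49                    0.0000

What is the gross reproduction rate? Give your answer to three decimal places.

1.856

Sum of female ASFRs = 0.0244 + 0.1002 + 0.1694 + 0.0658 + 0.0110 + 0.0004 + 0.0000 = 0.3712
GRR = 5 × 0.3712 = 1.856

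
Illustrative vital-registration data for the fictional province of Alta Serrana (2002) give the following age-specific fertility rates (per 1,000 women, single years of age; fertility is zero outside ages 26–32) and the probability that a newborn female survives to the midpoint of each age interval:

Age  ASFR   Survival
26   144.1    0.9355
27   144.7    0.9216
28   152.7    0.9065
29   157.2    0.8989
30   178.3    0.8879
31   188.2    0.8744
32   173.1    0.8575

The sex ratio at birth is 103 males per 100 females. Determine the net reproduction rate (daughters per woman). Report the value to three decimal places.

0.502

Proportion female at birth = 100 / (100 + 103) = 0.49261.
Survival-weighted fertility by age (1·fₓ·Sₓ):
  26: 1 × 144.1/1000 × 0.9355 = 0.13481
  27: 1 × 144.7/1000 × 0.9216 = 0.13336
  28: 1 × 152.7/1000 × 0.9065 = 0.13842
  29: 1 × 157.2/1000 × 0.8989 = 0.14131
  30: 1 × 178.3/1000 × 0.8879 = 0.15831
  31: 1 × 188.2/1000 × 0.8744 = 0.16456
  32: 1 × 173.1/1000 × 0.8575 = 0.14843
Sum = 1.01920
NRR = 0.49261 × 1.01920 = 0.50207
An NRR under 1 implies long-run decline under these rates.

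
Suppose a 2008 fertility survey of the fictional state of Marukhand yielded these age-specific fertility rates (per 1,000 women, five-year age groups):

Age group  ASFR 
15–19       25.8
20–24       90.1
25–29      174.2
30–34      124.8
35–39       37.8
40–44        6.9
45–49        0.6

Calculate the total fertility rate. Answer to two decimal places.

2.30

Sum of ASFRs = 25.8 + 90.1 + 174.2 + 124.8 + 37.8 + 6.9 + 0.6 = 460.2
TFR = 5 × 460.2 / 1000 = 2.301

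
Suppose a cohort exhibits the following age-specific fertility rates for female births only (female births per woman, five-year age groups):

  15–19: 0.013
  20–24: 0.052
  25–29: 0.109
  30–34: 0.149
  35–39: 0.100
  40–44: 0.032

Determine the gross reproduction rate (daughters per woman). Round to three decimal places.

Sum of female ASFRs = 0.013 + 0.052 + 0.109 + 0.149 + 0.100 + 0.032 = 0.455
GRR = 5 × 0.455 = 2.275

2.275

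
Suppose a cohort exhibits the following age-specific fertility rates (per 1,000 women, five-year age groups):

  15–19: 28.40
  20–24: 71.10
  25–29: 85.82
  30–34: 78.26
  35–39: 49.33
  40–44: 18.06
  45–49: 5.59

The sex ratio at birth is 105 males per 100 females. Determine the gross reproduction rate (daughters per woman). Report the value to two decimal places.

Proportion female at birth = 100 / (100 + 105) = 0.48780.
Sum of ASFRs = 28.40 + 71.10 + 85.82 + 78.26 + 49.33 + 18.06 + 5.59 = 336.56
TFR = 5 × 336.56 / 1000 = 1.6828
GRR = 0.48780 × 1.6828 = 0.82087

0.82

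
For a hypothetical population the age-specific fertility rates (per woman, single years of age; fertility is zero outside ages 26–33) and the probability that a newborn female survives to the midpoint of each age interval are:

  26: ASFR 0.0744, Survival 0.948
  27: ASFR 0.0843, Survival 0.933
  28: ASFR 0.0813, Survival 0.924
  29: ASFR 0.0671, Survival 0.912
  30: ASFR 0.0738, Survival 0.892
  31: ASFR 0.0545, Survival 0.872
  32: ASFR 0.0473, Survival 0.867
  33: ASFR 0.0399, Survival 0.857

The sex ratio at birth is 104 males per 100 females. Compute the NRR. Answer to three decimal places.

0.232

Proportion female at birth = 100 / (100 + 104) = 0.49020.
Survival-weighted fertility by age (1·fₓ·Sₓ):
  26: 1 × 0.0744 × 0.948 = 0.07053
  27: 1 × 0.0843 × 0.933 = 0.07865
  28: 1 × 0.0813 × 0.924 = 0.07512
  29: 1 × 0.0671 × 0.912 = 0.06120
  30: 1 × 0.0738 × 0.892 = 0.06583
  31: 1 × 0.0545 × 0.872 = 0.04752
  32: 1 × 0.0473 × 0.867 = 0.04101
  33: 1 × 0.0399 × 0.857 = 0.03419
Sum = 0.47405
NRR = 0.49020 × 0.47405 = 0.23238
With NRR below 1 the population is below replacement fertility.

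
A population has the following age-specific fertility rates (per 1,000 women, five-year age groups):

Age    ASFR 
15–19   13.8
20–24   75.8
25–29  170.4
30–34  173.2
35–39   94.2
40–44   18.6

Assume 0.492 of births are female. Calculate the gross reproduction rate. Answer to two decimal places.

1.34

Proportion female at birth = 0.492.
Sum of ASFRs = 13.8 + 75.8 + 170.4 + 173.2 + 94.2 + 18.6 = 546.0
TFR = 5 × 546.0 / 1000 = 2.73
GRR = 0.492 × 2.73 = 1.34316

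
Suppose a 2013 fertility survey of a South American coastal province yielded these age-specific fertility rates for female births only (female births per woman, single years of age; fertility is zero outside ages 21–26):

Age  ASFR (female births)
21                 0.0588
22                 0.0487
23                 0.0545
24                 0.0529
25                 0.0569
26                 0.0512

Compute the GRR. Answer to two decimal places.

0.32

Sum of female ASFRs = 0.0588 + 0.0487 + 0.0545 + 0.0529 + 0.0569 + 0.0512 = 0.3230
GRR = 0.323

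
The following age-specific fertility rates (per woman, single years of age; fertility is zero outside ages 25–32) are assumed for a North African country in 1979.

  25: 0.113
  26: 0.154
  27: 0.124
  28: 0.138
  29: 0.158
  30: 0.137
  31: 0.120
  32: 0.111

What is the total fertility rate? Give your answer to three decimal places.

Sum of ASFRs = 0.113 + 0.154 + 0.124 + 0.138 + 0.158 + 0.137 + 0.120 + 0.111 = 1.055
TFR = 1.055

1.055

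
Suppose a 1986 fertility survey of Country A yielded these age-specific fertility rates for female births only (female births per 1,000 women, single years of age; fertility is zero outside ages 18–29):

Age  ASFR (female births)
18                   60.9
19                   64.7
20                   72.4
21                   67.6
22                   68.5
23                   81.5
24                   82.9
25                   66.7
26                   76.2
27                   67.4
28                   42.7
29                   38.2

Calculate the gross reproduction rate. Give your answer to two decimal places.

0.79

Sum of female ASFRs = 60.9 + 64.7 + 72.4 + 67.6 + 68.5 + 81.5 + 82.9 + 66.7 + 76.2 + 67.4 + 42.7 + 38.2 = 789.7
GRR = 789.7 / 1000 = 0.7897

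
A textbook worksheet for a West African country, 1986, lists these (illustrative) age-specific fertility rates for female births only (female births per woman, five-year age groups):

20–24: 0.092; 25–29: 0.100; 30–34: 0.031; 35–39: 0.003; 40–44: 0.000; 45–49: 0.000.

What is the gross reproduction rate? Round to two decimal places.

Sum of female ASFRs = 0.092 + 0.100 + 0.031 + 0.003 + 0.000 + 0.000 = 0.226
GRR = 5 × 0.226 = 1.13

1.13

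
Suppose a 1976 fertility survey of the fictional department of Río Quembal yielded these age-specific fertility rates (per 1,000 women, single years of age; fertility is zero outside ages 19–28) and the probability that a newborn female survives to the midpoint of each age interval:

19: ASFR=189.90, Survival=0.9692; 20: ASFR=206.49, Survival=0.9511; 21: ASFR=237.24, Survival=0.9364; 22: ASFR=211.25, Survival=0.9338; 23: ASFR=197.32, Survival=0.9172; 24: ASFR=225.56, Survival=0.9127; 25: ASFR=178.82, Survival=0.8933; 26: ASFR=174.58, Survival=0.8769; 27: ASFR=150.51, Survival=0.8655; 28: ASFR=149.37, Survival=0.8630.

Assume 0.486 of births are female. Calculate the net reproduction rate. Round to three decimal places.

Proportion female at birth = 0.486.
Survival-weighted fertility by age (1·fₓ·Sₓ):
  19: 1 × 189.90/1000 × 0.9692 = 0.18405
  20: 1 × 206.49/1000 × 0.9511 = 0.19639
  21: 1 × 237.24/1000 × 0.9364 = 0.22215
  22: 1 × 211.25/1000 × 0.9338 = 0.19727
  23: 1 × 197.32/1000 × 0.9172 = 0.18098
  24: 1 × 225.56/1000 × 0.9127 = 0.20587
  25: 1 × 178.82/1000 × 0.8933 = 0.15974
  26: 1 × 174.58/1000 × 0.8769 = 0.15309
  27: 1 × 150.51/1000 × 0.8655 = 0.13027
  28: 1 × 149.37/1000 × 0.8630 = 0.12891
Sum = 1.75872
NRR = 0.486 × 1.75872 = 0.85474
NRR < 1, so the cohort does not fully replace itself.

0.855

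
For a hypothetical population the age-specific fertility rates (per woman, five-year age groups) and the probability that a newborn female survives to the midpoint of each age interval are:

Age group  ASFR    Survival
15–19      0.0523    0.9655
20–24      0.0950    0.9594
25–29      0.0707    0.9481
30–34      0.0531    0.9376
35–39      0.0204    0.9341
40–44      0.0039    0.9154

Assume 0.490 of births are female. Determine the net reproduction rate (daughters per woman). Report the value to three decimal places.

0.689

Proportion female at birth = 0.490.
Survival-weighted fertility by age (5·fₓ·Sₓ):
  15–19: 5 × 0.0523 × 0.9655 = 0.25248
  20–24: 5 × 0.0950 × 0.9594 = 0.45572
  25–29: 5 × 0.0707 × 0.9481 = 0.33515
  30–34: 5 × 0.0531 × 0.9376 = 0.24893
  35–39: 5 × 0.0204 × 0.9341 = 0.09528
  40–44: 5 × 0.0039 × 0.9154 = 0.01785
Sum = 1.40541
NRR = 0.490 × 1.40541 = 0.68865
NRR < 1, so the cohort does not fully replace itself.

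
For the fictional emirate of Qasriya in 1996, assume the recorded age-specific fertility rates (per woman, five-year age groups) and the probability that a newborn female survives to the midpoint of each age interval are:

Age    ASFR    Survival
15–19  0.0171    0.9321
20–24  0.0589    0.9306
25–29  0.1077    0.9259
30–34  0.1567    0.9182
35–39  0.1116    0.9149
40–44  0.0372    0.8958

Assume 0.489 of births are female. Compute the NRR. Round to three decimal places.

1.100

Proportion female at birth = 0.489.
Survival-weighted fertility by age (5·fₓ·Sₓ):
  15–19: 5 × 0.0171 × 0.9321 = 0.07969
  20–24: 5 × 0.0589 × 0.9306 = 0.27406
  25–29: 5 × 0.1077 × 0.9259 = 0.49860
  30–34: 5 × 0.1567 × 0.9182 = 0.71941
  35–39: 5 × 0.1116 × 0.9149 = 0.51051
  40–44: 5 × 0.0372 × 0.8958 = 0.16662
Sum = 2.24889
NRR = 0.489 × 2.24889 = 1.09971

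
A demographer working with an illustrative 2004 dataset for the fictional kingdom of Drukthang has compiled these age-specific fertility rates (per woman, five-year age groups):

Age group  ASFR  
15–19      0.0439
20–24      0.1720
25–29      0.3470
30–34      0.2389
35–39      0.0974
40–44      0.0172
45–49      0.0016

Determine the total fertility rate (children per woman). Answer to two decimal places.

Sum of ASFRs = 0.0439 + 0.1720 + 0.3470 + 0.2389 + 0.0974 + 0.0172 + 0.0016 = 0.9180
TFR = 5 × 0.9180 = 4.59

4.59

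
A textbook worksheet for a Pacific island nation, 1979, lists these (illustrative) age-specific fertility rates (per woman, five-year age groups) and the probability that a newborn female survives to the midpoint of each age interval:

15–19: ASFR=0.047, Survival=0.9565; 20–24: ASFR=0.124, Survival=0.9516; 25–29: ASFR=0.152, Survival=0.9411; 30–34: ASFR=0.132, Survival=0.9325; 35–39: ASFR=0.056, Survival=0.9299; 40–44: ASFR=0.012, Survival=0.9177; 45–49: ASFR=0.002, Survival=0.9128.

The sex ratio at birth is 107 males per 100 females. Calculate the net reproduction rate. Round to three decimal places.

Proportion female at birth = 100 / (100 + 107) = 0.48309.
Survival-weighted fertility by age (5·fₓ·Sₓ):
  15–19: 5 × 0.047 × 0.9565 = 0.22478
  20–24: 5 × 0.124 × 0.9516 = 0.58999
  25–29: 5 × 0.152 × 0.9411 = 0.71524
  30–34: 5 × 0.132 × 0.9325 = 0.61545
  35–39: 5 × 0.056 × 0.9299 = 0.26037
  40–44: 5 × 0.012 × 0.9177 = 0.05506
  45–49: 5 × 0.002 × 0.9128 = 0.00913
Sum = 2.47002
NRR = 0.48309 × 2.47002 = 1.19324

1.193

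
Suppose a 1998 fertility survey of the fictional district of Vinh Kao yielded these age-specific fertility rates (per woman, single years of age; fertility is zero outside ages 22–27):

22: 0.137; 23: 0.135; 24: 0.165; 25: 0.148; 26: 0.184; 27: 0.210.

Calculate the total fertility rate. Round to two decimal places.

0.98

Sum of ASFRs = 0.137 + 0.135 + 0.165 + 0.148 + 0.184 + 0.210 = 0.979
TFR = 0.979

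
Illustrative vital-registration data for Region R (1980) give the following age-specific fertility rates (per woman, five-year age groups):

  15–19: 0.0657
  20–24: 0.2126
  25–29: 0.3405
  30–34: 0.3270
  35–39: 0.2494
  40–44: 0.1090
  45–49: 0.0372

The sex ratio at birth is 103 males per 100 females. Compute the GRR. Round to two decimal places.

3.30

Proportion female at birth = 100 / (100 + 103) = 0.49261.
Sum of ASFRs = 0.0657 + 0.2126 + 0.3405 + 0.3270 + 0.2494 + 0.1090 + 0.0372 = 1.3414
TFR = 5 × 1.3414 = 6.707
GRR = 0.49261 × 6.707 = 3.30394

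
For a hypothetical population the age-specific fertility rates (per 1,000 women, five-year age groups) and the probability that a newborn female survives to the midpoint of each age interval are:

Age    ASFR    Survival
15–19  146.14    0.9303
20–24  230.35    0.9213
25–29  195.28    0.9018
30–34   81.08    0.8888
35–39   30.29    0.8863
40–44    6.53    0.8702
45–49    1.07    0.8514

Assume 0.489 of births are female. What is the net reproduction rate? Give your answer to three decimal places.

Proportion female at birth = 0.489.
Survival-weighted fertility by age (5·fₓ·Sₓ):
  15–19: 5 × 146.14/1000 × 0.9303 = 0.67977
  20–24: 5 × 230.35/1000 × 0.9213 = 1.06111
  25–29: 5 × 195.28/1000 × 0.9018 = 0.88052
  30–34: 5 × 81.08/1000 × 0.8888 = 0.36032
  35–39: 5 × 30.29/1000 × 0.8863 = 0.13423
  40–44: 5 × 6.53/1000 × 0.8702 = 0.02841
  45–49: 5 × 1.07/1000 × 0.8514 = 0.00455
Sum = 3.14891
NRR = 0.489 × 3.14891 = 1.53982

1.540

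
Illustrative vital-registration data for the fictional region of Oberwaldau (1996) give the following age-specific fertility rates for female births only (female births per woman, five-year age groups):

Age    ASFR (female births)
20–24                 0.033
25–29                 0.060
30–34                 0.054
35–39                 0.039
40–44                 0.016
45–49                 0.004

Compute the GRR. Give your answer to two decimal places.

Sum of female ASFRs = 0.033 + 0.060 + 0.054 + 0.039 + 0.016 + 0.004 = 0.206
GRR = 5 × 0.206 = 1.03

1.03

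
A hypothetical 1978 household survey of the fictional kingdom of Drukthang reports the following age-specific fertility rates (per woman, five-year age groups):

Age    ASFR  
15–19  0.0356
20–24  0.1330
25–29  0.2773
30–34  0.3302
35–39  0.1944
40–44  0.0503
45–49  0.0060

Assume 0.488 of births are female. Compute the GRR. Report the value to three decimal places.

2.505

Proportion female at birth = 0.488.
Sum of ASFRs = 0.0356 + 0.1330 + 0.2773 + 0.3302 + 0.1944 + 0.0503 + 0.0060 = 1.0268
TFR = 5 × 1.0268 = 5.134
GRR = 0.488 × 5.134 = 2.50539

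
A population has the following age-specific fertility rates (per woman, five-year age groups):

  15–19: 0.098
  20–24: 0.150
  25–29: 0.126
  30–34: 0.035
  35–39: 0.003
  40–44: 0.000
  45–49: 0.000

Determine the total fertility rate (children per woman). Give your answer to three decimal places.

Sum of ASFRs = 0.098 + 0.150 + 0.126 + 0.035 + 0.003 + 0.000 + 0.000 = 0.412
TFR = 5 × 0.412 = 2.06

2.060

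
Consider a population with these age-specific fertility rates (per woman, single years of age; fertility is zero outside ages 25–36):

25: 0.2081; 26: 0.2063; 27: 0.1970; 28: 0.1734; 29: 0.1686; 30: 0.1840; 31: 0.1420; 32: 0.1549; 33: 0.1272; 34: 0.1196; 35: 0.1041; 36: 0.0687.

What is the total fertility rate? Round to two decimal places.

1.85

Sum of ASFRs = 0.2081 + 0.2063 + 0.1970 + 0.1734 + 0.1686 + 0.1840 + 0.1420 + 0.1549 + 0.1272 + 0.1196 + 0.1041 + 0.0687 = 1.8539
TFR = 1.8539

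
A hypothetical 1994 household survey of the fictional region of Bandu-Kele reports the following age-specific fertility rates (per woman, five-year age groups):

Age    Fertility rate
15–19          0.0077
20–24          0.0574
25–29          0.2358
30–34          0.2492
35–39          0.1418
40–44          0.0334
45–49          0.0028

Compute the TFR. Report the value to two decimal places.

Sum of ASFRs = 0.0077 + 0.0574 + 0.2358 + 0.2492 + 0.1418 + 0.0334 + 0.0028 = 0.7281
TFR = 5 × 0.7281 = 3.6405

3.64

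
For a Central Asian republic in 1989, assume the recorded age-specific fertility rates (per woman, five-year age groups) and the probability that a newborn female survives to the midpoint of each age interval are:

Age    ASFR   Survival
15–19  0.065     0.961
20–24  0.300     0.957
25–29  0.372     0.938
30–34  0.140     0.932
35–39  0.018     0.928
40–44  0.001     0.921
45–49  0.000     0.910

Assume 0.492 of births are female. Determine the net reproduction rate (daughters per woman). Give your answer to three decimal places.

2.083

Proportion female at birth = 0.492.
Per-age-group product (5 × ASFR × survival probability):
  15–19: 5 × 0.065 × 0.961 = 0.31233
  20–24: 5 × 0.300 × 0.957 = 1.43550
  25–29: 5 × 0.372 × 0.938 = 1.74468
  30–34: 5 × 0.140 × 0.932 = 0.65240
  35–39: 5 × 0.018 × 0.928 = 0.08352
  40–44: 5 × 0.001 × 0.921 = 0.00461
  45–49: 5 × 0.000 × 0.910 = 0.00000
Sum = 4.23304
NRR = 0.492 × 4.23304 = 2.08266
NRR > 1, so each generation more than replaces itself.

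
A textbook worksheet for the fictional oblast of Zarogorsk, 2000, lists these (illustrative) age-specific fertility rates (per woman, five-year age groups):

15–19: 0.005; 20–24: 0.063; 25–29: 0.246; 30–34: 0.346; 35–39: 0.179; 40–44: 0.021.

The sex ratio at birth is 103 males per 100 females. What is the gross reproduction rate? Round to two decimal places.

Proportion female at birth = 100 / (100 + 103) = 0.49261.
Sum of ASFRs = 0.005 + 0.063 + 0.246 + 0.346 + 0.179 + 0.021 = 0.860
TFR = 5 × 0.860 = 4.3
GRR = 0.49261 × 4.3 = 2.11822

2.12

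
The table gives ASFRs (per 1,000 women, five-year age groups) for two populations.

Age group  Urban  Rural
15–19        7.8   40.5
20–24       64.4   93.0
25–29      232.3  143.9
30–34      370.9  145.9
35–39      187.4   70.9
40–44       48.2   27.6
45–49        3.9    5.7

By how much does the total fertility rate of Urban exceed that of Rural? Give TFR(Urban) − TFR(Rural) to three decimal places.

Urban:
  Sum of ASFRs = 7.8 + 64.4 + 232.3 + 370.9 + 187.4 + 48.2 + 3.9 = 914.9
  TFR = 5 × 914.9 / 1000 = 4.5745
Rural:
  Sum of ASFRs = 40.5 + 93.0 + 143.9 + 145.9 + 70.9 + 27.6 + 5.7 = 527.5
  TFR = 5 × 527.5 / 1000 = 2.6375
Difference = 4.5745 − 2.6375 = 1.937

1.937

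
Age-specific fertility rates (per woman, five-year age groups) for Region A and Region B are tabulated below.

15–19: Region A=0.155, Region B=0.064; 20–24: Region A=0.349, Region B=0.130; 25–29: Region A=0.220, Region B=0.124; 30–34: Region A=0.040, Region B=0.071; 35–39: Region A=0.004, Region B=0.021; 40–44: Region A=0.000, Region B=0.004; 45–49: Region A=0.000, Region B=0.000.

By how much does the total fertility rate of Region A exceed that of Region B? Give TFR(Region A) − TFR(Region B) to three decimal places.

1.770

Region A:
  Sum of ASFRs = 0.155 + 0.349 + 0.220 + 0.040 + 0.004 + 0.000 + 0.000 = 0.768
  TFR = 5 × 0.768 = 3.84
Region B:
  Sum of ASFRs = 0.064 + 0.130 + 0.124 + 0.071 + 0.021 + 0.004 + 0.000 = 0.414
  TFR = 5 × 0.414 = 2.07
Difference = 3.84 − 2.07 = 1.77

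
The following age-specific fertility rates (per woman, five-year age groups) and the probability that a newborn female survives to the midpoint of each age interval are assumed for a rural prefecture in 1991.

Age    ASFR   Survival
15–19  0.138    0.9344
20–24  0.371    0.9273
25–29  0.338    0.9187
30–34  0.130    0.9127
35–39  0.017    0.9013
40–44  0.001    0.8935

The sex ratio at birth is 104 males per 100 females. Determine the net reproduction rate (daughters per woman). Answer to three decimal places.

2.251

Proportion female at birth = 100 / (100 + 104) = 0.49020.
Each age group contributes 5 × ASFR × survival:
  15–19: 5 × 0.138 × 0.9344 = 0.64474
  20–24: 5 × 0.371 × 0.9273 = 1.72014
  25–29: 5 × 0.338 × 0.9187 = 1.55260
  30–34: 5 × 0.130 × 0.9127 = 0.59326
  35–39: 5 × 0.017 × 0.9013 = 0.07661
  40–44: 5 × 0.001 × 0.8935 = 0.00447
Sum = 4.59182
NRR = 0.49020 × 4.59182 = 2.25091
NRR > 1, so each generation more than replaces itself.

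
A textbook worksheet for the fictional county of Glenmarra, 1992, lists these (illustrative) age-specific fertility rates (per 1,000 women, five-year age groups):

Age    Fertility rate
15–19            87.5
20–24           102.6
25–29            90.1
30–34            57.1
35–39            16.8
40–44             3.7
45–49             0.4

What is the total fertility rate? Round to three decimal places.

1.791

Sum of ASFRs = 87.5 + 102.6 + 90.1 + 57.1 + 16.8 + 3.7 + 0.4 = 358.2
TFR = 5 × 358.2 / 1000 = 1.791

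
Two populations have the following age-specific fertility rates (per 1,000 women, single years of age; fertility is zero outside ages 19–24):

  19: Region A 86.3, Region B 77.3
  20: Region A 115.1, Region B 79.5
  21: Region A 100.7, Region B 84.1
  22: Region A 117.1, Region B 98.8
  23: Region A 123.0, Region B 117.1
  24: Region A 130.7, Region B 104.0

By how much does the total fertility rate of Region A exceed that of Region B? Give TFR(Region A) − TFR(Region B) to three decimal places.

Region A:
  Sum of ASFRs = 86.3 + 115.1 + 100.7 + 117.1 + 123.0 + 130.7 = 672.9
  TFR = 672.9 / 1000 = 0.6729
Region B:
  Sum of ASFRs = 77.3 + 79.5 + 84.1 + 98.8 + 117.1 + 104.0 = 560.8
  TFR = 560.8 / 1000 = 0.5608
Difference = 0.6729 − 0.5608 = 0.1121

0.112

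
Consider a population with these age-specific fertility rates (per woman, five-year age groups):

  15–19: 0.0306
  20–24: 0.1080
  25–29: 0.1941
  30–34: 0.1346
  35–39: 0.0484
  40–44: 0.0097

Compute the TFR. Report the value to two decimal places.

Sum of ASFRs = 0.0306 + 0.1080 + 0.1941 + 0.1346 + 0.0484 + 0.0097 = 0.5254
TFR = 5 × 0.5254 = 2.627

2.63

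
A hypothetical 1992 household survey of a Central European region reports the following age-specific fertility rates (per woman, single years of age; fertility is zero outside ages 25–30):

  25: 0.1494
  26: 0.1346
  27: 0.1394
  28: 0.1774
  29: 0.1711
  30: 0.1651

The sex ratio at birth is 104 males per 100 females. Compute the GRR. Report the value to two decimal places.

Proportion female at birth = 100 / (100 + 104) = 0.49020.
Sum of ASFRs = 0.1494 + 0.1346 + 0.1394 + 0.1774 + 0.1711 + 0.1651 = 0.9370
TFR = 0.937
GRR = 0.49020 × 0.937 = 0.45932

0.46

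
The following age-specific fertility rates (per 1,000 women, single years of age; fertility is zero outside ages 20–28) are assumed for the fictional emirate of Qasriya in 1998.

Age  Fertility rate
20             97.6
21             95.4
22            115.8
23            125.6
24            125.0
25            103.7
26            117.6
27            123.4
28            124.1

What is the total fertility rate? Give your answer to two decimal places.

Sum of ASFRs = 97.6 + 95.4 + 115.8 + 125.6 + 125.0 + 103.7 + 117.6 + 123.4 + 124.1 = 1028.2
TFR = 1028.2 / 1000 = 1.0282

1.03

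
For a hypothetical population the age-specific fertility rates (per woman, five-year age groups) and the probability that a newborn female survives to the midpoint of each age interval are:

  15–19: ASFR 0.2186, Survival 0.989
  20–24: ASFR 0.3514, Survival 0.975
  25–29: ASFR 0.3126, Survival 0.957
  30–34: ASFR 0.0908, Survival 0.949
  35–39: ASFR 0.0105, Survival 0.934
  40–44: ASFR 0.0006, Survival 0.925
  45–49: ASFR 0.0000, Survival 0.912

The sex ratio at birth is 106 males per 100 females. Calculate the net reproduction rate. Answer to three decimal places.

Proportion female at birth = 100 / (100 + 106) = 0.48544.
Survival-weighted fertility by age (5·fₓ·Sₓ):
  15–19: 5 × 0.2186 × 0.989 = 1.08098
  20–24: 5 × 0.3514 × 0.975 = 1.71308
  25–29: 5 × 0.3126 × 0.957 = 1.49579
  30–34: 5 × 0.0908 × 0.949 = 0.43085
  35–39: 5 × 0.0105 × 0.934 = 0.04904
  40–44: 5 × 0.0006 × 0.925 = 0.00278
  45–49: 5 × 0.0000 × 0.912 = 0.00000
Sum = 4.77252
NRR = 0.48544 × 4.77252 = 2.31677

2.317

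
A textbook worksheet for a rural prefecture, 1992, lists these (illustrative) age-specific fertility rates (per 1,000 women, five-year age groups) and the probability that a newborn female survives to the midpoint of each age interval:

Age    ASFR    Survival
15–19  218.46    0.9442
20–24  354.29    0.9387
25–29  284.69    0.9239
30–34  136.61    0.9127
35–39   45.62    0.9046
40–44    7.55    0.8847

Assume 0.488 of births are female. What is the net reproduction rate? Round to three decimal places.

2.378

Proportion female at birth = 0.488.
Survival-weighted fertility by age (5·fₓ·Sₓ):
  15–19: 5 × 218.46/1000 × 0.9442 = 1.03135
  20–24: 5 × 354.29/1000 × 0.9387 = 1.66286
  25–29: 5 × 284.69/1000 × 0.9239 = 1.31513
  30–34: 5 × 136.61/1000 × 0.9127 = 0.62342
  35–39: 5 × 45.62/1000 × 0.9046 = 0.20634
  40–44: 5 × 7.55/1000 × 0.8847 = 0.03340
Sum = 4.87250
NRR = 0.488 × 4.87250 = 2.37778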